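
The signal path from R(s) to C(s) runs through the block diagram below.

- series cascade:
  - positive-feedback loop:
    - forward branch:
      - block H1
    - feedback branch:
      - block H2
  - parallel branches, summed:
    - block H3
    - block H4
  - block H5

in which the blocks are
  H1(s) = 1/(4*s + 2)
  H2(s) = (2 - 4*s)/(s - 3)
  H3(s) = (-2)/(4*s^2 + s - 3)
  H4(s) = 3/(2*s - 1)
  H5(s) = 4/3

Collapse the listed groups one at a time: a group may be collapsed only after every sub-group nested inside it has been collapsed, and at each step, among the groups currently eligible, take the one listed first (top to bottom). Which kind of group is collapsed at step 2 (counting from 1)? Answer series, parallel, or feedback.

Step 1: collapse the loop (H1 forward, H2 return)
Step 2: add H3, H4 (parallel)
Step 3: combine [H1/(1-H1*H2)], (H3+H4), H5 in series
Step 2 collapses a parallel group.

Therefore the answer is parallel.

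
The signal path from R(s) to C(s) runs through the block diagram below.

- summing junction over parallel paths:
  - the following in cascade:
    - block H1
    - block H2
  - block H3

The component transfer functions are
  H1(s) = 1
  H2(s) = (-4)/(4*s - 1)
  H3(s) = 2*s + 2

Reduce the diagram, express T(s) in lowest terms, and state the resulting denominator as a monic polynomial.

Step 1 - combine H1, H2 in series = (-4)/(4*s - 1)
Step 2 - parallel reduction of (H1*H2), H3 = (8*s^2 + 6*s - 6)/(4*s - 1)
No further cancellation is possible in the step-2 result, so that is T(s). Its denominator becomes monic after dividing by the leading coefficient 4.

Answer: s - 1/4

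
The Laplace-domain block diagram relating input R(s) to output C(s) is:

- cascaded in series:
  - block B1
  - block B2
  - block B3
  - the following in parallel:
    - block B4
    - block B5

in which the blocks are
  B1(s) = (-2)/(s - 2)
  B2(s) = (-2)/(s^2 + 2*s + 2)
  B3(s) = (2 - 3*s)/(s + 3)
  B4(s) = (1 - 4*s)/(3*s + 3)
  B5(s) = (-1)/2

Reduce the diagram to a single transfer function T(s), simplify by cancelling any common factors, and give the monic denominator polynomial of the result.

First reduce the diagram to T(s).

Step 1 - combine B4, B5 in parallel = (-11*s - 1)/(6*s + 6)
Step 2 - series reduction of B1, B2, B3, (B4+B5) = (66*s^2 - 38*s - 4)/(3*s^5 + 12*s^4 + 3*s^3 - 36*s^2 - 66*s - 36)
The result of step 2 is T(s) in lowest terms. Its denominator has leading coefficient 3; dividing the denominator through by 3 makes it monic.

Answer: s^5 + 4*s^4 + s^3 - 12*s^2 - 22*s - 12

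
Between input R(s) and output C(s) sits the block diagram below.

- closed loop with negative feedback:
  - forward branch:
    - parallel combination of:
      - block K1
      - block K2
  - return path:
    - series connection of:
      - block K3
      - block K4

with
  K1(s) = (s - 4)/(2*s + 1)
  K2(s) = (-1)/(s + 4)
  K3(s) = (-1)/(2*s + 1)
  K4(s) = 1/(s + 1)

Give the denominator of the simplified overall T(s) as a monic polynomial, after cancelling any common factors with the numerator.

1. combine K1, K2 in parallel gives (s^2 - 2*s - 17)/(2*s^2 + 9*s + 4)
2. multiply K3, K4 (series) gives (-1)/(2*s^2 + 3*s + 1)
3. apply the feedback formula to (K1+K2), (K3*K4) gives (2*s^4 - s^3 - 39*s^2 - 53*s - 17)/(4*s^4 + 24*s^3 + 36*s^2 + 23*s + 21)
T(s) is the step-3 result (common factors already cancelled). Leading coefficient of the denominator: 4. Divide through by 4 for the monic polynomial.

Answer: s^4 + 6*s^3 + 9*s^2 + 23*s/4 + 21/4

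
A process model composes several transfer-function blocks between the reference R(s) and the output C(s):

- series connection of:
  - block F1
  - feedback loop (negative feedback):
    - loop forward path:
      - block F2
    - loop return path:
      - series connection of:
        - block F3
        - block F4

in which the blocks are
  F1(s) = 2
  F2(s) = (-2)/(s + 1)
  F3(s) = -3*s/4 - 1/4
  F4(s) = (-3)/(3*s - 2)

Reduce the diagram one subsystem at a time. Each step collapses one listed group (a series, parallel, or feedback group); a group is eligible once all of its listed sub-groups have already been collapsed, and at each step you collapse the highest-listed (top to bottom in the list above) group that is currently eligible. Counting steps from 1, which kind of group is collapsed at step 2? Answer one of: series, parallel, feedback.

Reducing step by step:

Step 1: combine F3, F4 in series
Step 2: collapse the loop (F2 forward, (F3*F4) return)
Step 3: combine F1, [F2/(1+F2*(F3*F4))] in series
Step 2 collapses a feedback group.

Answer: feedback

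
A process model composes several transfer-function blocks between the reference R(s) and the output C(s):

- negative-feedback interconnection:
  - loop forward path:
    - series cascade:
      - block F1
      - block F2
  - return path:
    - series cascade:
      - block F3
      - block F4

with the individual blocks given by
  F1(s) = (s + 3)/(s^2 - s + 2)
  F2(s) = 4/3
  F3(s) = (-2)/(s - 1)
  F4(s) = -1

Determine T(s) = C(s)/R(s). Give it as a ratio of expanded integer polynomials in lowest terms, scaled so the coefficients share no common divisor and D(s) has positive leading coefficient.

Reducing step by step:

Step 1. reduce the series chain F1, F2, giving (4*s + 12)/(3*s^2 - 3*s + 6)
Step 2. cascade F3, F4, giving 2/(s - 1)
Step 3. reduce the feedback loop with forward (F1*F2) and return (F3*F4), giving the overall T(s)

Answer: (4*s^2 + 8*s - 12)/(3*s^3 - 6*s^2 + 17*s + 18)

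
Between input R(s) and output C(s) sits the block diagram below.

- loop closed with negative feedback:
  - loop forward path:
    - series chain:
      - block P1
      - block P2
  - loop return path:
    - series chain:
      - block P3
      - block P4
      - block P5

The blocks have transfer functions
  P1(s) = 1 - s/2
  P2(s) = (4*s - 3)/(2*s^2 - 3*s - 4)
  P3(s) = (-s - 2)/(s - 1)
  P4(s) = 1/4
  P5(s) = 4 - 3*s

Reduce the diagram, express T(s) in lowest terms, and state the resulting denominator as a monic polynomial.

1. cascade P1, P2 gives (-4*s^2 + 11*s - 6)/(4*s^2 - 6*s - 8)
2. series reduction of P3, P4, P5 gives (3*s^2 + 2*s - 8)/(4*s - 4)
3. close the feedback loop around (P1*P2), (P3*P4*P5) gives (16*s^3 - 60*s^2 + 68*s - 24)/(12*s^4 - 41*s^3 + 4*s^2 + 108*s - 80)
Step 3 gives the fully reduced T(s), with no common factor left to cancel. The denominator's leading coefficient is 12, so divide each of its coefficients by 12 to get the monic form.

Hence the answer: s^4 - 41*s^3/12 + s^2/3 + 9*s - 20/3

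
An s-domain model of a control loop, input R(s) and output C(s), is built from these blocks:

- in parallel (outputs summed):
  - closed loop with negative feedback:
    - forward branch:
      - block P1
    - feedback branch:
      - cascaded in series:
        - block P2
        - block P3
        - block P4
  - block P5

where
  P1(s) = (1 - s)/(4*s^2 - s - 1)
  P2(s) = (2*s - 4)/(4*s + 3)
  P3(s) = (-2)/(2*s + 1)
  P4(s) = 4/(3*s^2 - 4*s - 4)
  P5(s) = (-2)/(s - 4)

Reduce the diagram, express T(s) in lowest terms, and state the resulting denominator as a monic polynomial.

First reduce the diagram to T(s).

(1) combine P2, P3, P4 in series -> (-16)/(24*s^3 + 46*s^2 + 29*s + 6)
(2) reduce the feedback loop with forward P1 and return (P2*P3*P4) -> (-24*s^4 - 22*s^3 + 17*s^2 + 23*s + 6)/(96*s^5 + 160*s^4 + 46*s^3 - 51*s^2 - 19*s - 22)
(3) parallel reduction of [P1/(1+P1*(P2*P3*P4))], P5 -> (-216*s^5 - 246*s^4 + 13*s^3 + 57*s^2 - 48*s + 20)/(96*s^6 - 224*s^5 - 594*s^4 - 235*s^3 + 185*s^2 + 54*s + 88)
No further cancellation is possible in the step-3 result, so that is T(s). Its denominator becomes monic after dividing by the leading coefficient 96.

Answer: s^6 - 7*s^5/3 - 99*s^4/16 - 235*s^3/96 + 185*s^2/96 + 9*s/16 + 11/12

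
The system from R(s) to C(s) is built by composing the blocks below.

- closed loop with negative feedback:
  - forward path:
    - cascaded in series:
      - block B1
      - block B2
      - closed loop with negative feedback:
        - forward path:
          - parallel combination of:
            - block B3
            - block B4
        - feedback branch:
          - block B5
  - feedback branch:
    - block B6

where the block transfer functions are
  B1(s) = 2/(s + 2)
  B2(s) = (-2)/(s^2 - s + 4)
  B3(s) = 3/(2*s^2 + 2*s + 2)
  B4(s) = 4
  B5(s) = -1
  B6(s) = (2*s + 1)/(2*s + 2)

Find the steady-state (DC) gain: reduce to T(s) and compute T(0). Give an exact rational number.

Answer: 22/47

Working:
Step 1. sum the parallel branches B3, B4 gives (8*s^2 + 8*s + 11)/(2*s^2 + 2*s + 2)
Step 2. collapse the loop ((B3+B4) forward, B5 return) gives (-8*s^2 - 8*s - 11)/(6*s^2 + 6*s + 9)
Step 3. reduce the series chain B1, B2, [(B3+B4)/(1+(B3+B4)*B5)] gives (32*s^2 + 32*s + 44)/(6*s^5 + 12*s^4 + 27*s^3 + 69*s^2 + 66*s + 72)
Step 4. reduce the feedback loop with forward (B1*B2*[(B3+B4)/(1+(B3+B4)*B5)]) and return B6 gives (32*s^3 + 64*s^2 + 76*s + 44)/(6*s^6 + 18*s^5 + 39*s^4 + 128*s^3 + 183*s^2 + 198*s + 94)
That last expression is T(s); at s = 0 only the constant terms survive, so T(0) = 44/94 = 22/47.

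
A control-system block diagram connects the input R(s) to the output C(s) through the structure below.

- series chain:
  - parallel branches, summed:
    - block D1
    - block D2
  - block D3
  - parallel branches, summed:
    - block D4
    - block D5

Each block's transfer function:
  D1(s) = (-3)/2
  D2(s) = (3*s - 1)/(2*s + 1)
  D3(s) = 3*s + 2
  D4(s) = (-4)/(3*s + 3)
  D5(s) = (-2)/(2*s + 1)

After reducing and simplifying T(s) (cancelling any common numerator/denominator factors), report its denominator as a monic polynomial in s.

Answer: s^3 + 2*s^2 + 5*s/4 + 1/4

Working:
1. combine D1, D2 in parallel gives (-5)/(4*s + 2)
2. parallel reduction of D4, D5 gives (-14*s - 10)/(6*s^2 + 9*s + 3)
3. reduce the series chain (D1+D2), D3, (D4+D5) gives (105*s^2 + 145*s + 50)/(12*s^3 + 24*s^2 + 15*s + 3)
That last expression is T(s), already simplified. Scaling its denominator by 1/12 (the reciprocal of the leading coefficient) yields the monic denominator.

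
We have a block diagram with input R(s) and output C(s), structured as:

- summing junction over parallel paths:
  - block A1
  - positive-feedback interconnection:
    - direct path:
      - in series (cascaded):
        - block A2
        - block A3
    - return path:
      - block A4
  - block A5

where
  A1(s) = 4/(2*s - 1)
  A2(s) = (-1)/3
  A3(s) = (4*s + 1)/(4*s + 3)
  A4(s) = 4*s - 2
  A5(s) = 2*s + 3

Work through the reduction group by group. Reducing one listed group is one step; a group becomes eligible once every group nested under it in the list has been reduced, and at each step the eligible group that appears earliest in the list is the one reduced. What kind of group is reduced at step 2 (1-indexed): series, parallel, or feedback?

Step 1 - series reduction of A2, A3
Step 2 - collapse the loop ((A2*A3) forward, A4 return)
Step 3 - parallel reduction of A1, [(A2*A3)/(1-(A2*A3)*A4)], A5
The group at step 2 is a feedback group.

Final answer: feedback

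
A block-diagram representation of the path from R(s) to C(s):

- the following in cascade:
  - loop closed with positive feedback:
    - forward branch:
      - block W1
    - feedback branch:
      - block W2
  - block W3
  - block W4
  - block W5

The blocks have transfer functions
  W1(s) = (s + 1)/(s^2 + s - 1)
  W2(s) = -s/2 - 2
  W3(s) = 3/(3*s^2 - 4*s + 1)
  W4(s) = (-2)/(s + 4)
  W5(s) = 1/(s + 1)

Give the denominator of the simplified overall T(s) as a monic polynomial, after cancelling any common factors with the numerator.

The answer is s^5 + 5*s^4 + 17*s^3/9 - 77*s^2/9 - 2*s/9 + 8/9.

Reasoning:
1. feedback reduction of W1, W2 gives (2*s + 2)/(3*s^2 + 7*s + 2)
2. series reduction of [W1/(1-W1*W2)], W3, W4, W5 gives (-12)/(9*s^5 + 45*s^4 + 17*s^3 - 77*s^2 - 2*s + 8)
No further cancellation is possible in the step-2 result, so that is T(s). Its denominator becomes monic after dividing by the leading coefficient 9.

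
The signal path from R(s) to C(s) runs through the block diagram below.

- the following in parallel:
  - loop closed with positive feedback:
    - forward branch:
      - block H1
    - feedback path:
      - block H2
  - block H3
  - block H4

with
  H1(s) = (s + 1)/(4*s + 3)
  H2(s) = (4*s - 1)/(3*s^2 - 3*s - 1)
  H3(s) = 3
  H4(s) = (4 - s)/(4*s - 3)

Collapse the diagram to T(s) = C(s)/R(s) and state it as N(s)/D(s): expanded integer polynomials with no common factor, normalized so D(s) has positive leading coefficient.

(1) apply the feedback formula to H1, H2 -> (3*s^3 - 4*s - 1)/(12*s^3 - 7*s^2 - 16*s - 2)
(2) sum the parallel branches [H1/(1-H1*H2)], H3, H4; the result is T(s) itself (integer coefficients, no common factor, positive leading denominator coefficient)

Final answer: (144*s^4 - 146*s^3 - 157*s^2 + 66*s + 13)/(48*s^4 - 64*s^3 - 43*s^2 + 40*s + 6)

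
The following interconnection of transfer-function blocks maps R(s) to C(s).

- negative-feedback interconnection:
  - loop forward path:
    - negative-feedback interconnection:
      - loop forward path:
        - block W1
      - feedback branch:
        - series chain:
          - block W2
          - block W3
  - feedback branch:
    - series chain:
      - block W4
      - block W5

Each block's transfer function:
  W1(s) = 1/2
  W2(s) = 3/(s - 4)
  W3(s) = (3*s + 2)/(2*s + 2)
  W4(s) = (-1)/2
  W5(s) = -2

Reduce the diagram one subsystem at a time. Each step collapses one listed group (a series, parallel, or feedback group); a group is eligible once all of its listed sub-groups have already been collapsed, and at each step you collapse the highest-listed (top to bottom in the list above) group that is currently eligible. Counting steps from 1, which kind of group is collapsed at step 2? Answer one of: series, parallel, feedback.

Step 1 - multiply W2, W3 (series)
Step 2 - close the feedback loop around W1, (W2*W3)
Step 3 - combine W4, W5 in series
Step 4 - reduce the feedback loop with forward [W1/(1+W1*(W2*W3))] and return (W4*W5)
The group at step 2 is a feedback group.

Final answer: feedback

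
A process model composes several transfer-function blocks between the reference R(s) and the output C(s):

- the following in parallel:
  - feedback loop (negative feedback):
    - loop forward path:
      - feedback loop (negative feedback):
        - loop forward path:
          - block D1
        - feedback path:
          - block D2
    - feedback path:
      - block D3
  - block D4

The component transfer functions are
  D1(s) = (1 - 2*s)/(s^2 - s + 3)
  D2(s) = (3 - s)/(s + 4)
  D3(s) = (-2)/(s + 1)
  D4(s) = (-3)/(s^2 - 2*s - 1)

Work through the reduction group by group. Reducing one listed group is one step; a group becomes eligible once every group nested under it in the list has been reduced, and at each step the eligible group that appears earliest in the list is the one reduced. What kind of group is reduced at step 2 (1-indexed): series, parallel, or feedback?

The answer is feedback.

Reasoning:
Step 1 - apply the feedback formula to D1, D2
Step 2 - apply the feedback formula to [D1/(1+D1*D2)], D3
Step 3 - add [[D1/(1+D1*D2)]/(1+[D1/(1+D1*D2)]*D3)], D4 (parallel)
The group at step 2 is a feedback group.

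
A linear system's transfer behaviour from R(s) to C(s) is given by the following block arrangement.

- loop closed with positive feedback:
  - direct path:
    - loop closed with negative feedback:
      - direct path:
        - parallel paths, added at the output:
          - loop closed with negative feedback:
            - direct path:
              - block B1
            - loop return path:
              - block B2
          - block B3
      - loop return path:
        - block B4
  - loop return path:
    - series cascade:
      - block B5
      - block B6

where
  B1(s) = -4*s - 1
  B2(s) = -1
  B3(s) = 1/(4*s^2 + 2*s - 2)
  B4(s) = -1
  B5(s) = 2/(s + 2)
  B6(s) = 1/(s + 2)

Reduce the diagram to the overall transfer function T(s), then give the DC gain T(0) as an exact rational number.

The answer is -2/5.

Reasoning:
[1] collapse the loop (B1 forward, B2 return), giving (-4*s - 1)/(4*s + 2)
[2] sum the parallel branches [B1/(1+B1*B2)], B3, giving (-8*s^3 - 6*s^2 + 5*s + 2)/(8*s^3 + 8*s^2 - 2*s - 2)
[3] apply the feedback formula to ([B1/(1+B1*B2)]+B3), B4, giving (-8*s^3 - 6*s^2 + 5*s + 2)/(16*s^3 + 14*s^2 - 7*s - 4)
[4] cascade B5, B6, giving 2/(s^2 + 4*s + 4)
[5] close the feedback loop around [([B1/(1+B1*B2)]+B3)/(1+([B1/(1+B1*B2)]+B3)*B4)], (B5*B6), giving (-8*s^5 - 38*s^4 - 51*s^3 - 2*s^2 + 28*s + 8)/(16*s^5 + 78*s^4 + 129*s^3 + 36*s^2 - 54*s - 20)
That last expression is T(s); at s = 0 only the constant terms survive, so T(0) = 8/(-20) = -2/5.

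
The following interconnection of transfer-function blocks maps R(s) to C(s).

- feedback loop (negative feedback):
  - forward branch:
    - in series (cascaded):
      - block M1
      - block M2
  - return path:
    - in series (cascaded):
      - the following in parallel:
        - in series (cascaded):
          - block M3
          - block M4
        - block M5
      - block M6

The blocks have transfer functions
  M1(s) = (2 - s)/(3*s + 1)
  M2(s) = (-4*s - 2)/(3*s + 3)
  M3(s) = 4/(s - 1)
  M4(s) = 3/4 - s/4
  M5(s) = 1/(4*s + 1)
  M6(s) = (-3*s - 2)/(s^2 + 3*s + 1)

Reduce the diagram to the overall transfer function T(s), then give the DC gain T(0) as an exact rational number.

Step 1 - reduce the series chain M1, M2; result (4*s^2 - 6*s - 4)/(9*s^2 + 12*s + 3)
Step 2 - reduce the series chain M3, M4; result (3 - s)/(s - 1)
Step 3 - combine (M3*M4), M5 in parallel; result (-4*s^2 + 12*s + 2)/(4*s^2 - 3*s - 1)
Step 4 - multiply ((M3*M4)+M5), M6 (series); result (12*s^3 - 28*s^2 - 30*s - 4)/(4*s^4 + 9*s^3 - 6*s^2 - 6*s - 1)
Step 5 - collapse the loop ((M1*M2) forward, (((M3*M4)+M5)*M6) return); result (16*s^6 + 12*s^5 - 94*s^4 - 24*s^3 + 56*s^2 + 30*s + 4)/(36*s^6 + 177*s^5 - 118*s^4 - 99*s^3 + 177*s^2 + 114*s + 13)
That last expression is T(s); at s = 0 only the constant terms survive, so T(0) = 4/13.

Therefore the answer is 4/13.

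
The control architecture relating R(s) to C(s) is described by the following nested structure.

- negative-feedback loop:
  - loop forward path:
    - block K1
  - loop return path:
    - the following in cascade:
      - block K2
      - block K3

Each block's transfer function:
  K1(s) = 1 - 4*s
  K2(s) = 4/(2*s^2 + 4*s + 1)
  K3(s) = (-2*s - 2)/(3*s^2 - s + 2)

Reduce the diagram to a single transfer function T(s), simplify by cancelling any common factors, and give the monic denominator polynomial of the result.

Step 1. series reduction of K2, K3; result (-8*s - 8)/(6*s^4 + 10*s^3 + 3*s^2 + 7*s + 2)
Step 2. collapse the loop (K1 forward, (K2*K3) return); result (-24*s^5 - 34*s^4 - 2*s^3 - 25*s^2 - s + 2)/(6*s^4 + 10*s^3 + 35*s^2 + 31*s - 6)
That last expression is T(s), already simplified. Scaling its denominator by 1/6 (the reciprocal of the leading coefficient) yields the monic denominator.

Answer: s^4 + 5*s^3/3 + 35*s^2/6 + 31*s/6 - 1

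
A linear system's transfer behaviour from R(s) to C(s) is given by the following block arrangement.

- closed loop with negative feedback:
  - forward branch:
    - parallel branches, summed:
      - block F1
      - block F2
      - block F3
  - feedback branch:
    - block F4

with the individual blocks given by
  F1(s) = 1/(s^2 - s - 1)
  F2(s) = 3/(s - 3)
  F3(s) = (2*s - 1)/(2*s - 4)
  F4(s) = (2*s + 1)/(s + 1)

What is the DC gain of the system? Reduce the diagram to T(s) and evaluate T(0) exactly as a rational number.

The answer is 7/3.

Reasoning:
Step 1: parallel reduction of F1, F2, F3: (2*s^4 - 3*s^3 - 8*s^2 + 21)/(2*s^4 - 12*s^3 + 20*s^2 - 2*s - 12)
Step 2: reduce the feedback loop with forward (F1+F2+F3) and return F4: (2*s^5 - s^4 - 11*s^3 - 8*s^2 + 21*s + 21)/(6*s^5 - 14*s^4 - 11*s^3 + 10*s^2 + 28*s + 9)
The step-2 result is T(s). Setting s = 0: T(0) = 21/9 = 7/3.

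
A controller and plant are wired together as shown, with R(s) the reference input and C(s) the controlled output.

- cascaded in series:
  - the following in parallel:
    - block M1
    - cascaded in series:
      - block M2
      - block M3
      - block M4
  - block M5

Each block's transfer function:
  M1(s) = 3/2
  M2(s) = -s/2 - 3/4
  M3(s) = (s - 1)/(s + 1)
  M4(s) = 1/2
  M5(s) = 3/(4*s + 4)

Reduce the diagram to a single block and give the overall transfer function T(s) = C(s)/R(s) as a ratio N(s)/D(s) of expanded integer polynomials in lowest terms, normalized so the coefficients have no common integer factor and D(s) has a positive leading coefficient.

[1] reduce the series chain M2, M3, M4 = (-2*s^2 - s + 3)/(8*s + 8)
[2] reduce the parallel group M1, (M2*M3*M4) = (-2*s^2 + 11*s + 15)/(8*s + 8)
[3] combine (M1+(M2*M3*M4)), M5 in series, giving the overall T(s)

Therefore the answer is (-6*s^2 + 33*s + 45)/(32*s^2 + 64*s + 32).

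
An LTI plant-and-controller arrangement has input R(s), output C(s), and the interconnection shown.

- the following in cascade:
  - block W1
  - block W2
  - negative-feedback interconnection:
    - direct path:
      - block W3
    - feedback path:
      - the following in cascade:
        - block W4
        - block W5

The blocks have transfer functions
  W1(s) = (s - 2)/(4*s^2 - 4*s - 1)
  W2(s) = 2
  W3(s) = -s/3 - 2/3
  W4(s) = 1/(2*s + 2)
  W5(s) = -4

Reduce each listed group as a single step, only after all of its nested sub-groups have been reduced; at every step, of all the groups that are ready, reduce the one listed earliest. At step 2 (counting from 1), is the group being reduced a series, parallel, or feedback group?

The answer is feedback.

Reasoning:
Step 1: reduce the series chain W4, W5
Step 2: reduce the feedback loop with forward W3 and return (W4*W5)
Step 3: cascade W1, W2, [W3/(1+W3*(W4*W5))]
Step 2 collapses a feedback group.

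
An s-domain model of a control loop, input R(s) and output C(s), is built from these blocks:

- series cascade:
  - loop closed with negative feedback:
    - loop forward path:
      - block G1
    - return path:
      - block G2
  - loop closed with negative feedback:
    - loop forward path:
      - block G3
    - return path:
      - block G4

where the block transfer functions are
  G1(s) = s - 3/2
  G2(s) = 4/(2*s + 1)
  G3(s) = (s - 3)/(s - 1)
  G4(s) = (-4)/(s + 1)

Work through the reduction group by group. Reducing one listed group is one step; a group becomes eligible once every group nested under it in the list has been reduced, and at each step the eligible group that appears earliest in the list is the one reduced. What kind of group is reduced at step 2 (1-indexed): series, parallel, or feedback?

Reducing step by step:

Step 1: close the feedback loop around G1, G2
Step 2: collapse the loop (G3 forward, G4 return)
Step 3: multiply [G1/(1+G1*G2)], [G3/(1+G3*G4)] (series)
So the answer for step 2 is feedback.

Answer: feedback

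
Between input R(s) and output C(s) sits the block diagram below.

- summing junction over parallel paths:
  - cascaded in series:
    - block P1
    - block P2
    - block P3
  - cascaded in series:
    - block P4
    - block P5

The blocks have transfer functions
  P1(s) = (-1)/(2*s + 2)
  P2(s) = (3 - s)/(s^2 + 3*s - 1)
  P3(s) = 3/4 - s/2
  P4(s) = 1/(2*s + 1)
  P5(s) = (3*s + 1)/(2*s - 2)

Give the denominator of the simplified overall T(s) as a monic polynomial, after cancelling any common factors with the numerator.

Reducing step by step:

Step 1. multiply P1, P2, P3 (series) -> (-2*s^2 + 9*s - 9)/(8*s^3 + 32*s^2 + 16*s - 8)
Step 2. combine P4, P5 in series -> (3*s + 1)/(4*s^2 - 2*s - 2)
Step 3. add (P1*P2*P3), (P4*P5) (parallel) -> (8*s^4 + 72*s^3 + 15*s^2 - 4*s + 5)/(16*s^5 + 56*s^4 - 8*s^3 - 64*s^2 - 8*s + 8)
That last expression is T(s), already simplified. Scaling its denominator by 1/16 (the reciprocal of the leading coefficient) yields the monic denominator.

Answer: s^5 + 7*s^4/2 - s^3/2 - 4*s^2 - s/2 + 1/2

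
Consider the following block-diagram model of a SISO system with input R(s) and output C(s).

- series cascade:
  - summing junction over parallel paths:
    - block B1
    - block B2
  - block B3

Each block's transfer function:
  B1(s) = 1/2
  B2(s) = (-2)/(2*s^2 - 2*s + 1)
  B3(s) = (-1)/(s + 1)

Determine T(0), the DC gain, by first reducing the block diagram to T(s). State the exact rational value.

Answer: 3/2

Working:
Step 1. parallel reduction of B1, B2: (2*s^2 - 2*s - 3)/(4*s^2 - 4*s + 2)
Step 2. cascade (B1+B2), B3: (-2*s^2 + 2*s + 3)/(4*s^3 - 2*s + 2)
Evaluating the step-2 result (the overall T(s)) at s = 0 gives T(0) = 3/2.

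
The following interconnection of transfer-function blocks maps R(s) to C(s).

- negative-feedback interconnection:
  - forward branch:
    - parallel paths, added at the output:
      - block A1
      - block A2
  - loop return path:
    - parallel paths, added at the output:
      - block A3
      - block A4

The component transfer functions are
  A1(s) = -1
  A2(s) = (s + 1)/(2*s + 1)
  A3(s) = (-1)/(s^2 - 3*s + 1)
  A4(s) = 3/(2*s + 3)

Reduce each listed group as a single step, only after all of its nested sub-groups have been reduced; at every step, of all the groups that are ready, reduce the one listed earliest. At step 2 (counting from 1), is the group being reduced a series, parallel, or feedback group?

Step 1. reduce the parallel group A1, A2
Step 2. reduce the parallel group A3, A4
Step 3. collapse the loop ((A1+A2) forward, (A3+A4) return)
So the answer for step 2 is parallel.

Final answer: parallel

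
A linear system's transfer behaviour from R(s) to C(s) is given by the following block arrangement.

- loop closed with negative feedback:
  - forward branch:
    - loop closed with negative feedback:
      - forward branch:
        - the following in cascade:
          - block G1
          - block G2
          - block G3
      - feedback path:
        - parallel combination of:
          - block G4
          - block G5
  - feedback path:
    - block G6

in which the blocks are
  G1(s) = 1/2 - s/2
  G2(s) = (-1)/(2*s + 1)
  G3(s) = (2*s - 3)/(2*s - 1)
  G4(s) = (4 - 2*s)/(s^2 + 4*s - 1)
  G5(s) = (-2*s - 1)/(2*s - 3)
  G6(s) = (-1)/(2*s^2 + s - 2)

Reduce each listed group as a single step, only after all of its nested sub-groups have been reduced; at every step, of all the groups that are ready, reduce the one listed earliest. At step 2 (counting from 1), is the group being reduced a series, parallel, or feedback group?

1. reduce the series chain G1, G2, G3
2. parallel reduction of G4, G5
3. close the feedback loop around (G1*G2*G3), (G4+G5)
4. apply the feedback formula to [(G1*G2*G3)/(1+(G1*G2*G3)*(G4+G5))], G6
So the answer for step 2 is parallel.

Final answer: parallel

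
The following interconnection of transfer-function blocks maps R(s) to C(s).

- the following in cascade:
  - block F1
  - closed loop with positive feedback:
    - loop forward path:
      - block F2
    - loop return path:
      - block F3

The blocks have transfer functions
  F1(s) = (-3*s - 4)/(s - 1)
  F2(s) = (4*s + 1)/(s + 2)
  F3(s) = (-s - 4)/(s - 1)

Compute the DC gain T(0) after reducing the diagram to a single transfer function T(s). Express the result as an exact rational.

First reduce the diagram to T(s).

(1) collapse the loop (F2 forward, F3 return); result (4*s^2 - 3*s - 1)/(5*s^2 + 18*s + 2)
(2) series reduction of F1, [F2/(1-F2*F3)]; result (-12*s^2 - 19*s - 4)/(5*s^2 + 18*s + 2)
That last expression is T(s); at s = 0 only the constant terms survive, so T(0) = -4/2 = -2.

Answer: -2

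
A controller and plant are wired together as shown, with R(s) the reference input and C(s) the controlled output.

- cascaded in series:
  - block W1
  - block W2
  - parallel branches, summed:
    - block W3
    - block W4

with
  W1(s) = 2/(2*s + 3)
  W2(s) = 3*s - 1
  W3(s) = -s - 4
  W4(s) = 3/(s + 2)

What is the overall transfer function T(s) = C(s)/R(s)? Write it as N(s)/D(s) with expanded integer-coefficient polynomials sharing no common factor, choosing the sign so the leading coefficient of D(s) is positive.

First reduce the diagram to T(s).

Step 1 - parallel reduction of W3, W4; result (-s^2 - 6*s - 5)/(s + 2)
Step 2 - reduce the series chain W1, W2, (W3+W4), giving the overall T(s)

Answer: (-6*s^3 - 34*s^2 - 18*s + 10)/(2*s^2 + 7*s + 6)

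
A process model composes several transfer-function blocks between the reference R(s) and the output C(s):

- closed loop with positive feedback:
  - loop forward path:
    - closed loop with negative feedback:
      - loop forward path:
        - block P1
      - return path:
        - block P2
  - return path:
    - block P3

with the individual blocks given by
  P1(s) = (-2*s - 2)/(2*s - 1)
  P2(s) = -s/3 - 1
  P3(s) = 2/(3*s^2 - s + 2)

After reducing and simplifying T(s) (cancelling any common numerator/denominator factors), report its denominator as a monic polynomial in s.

Answer: s^4 + 20*s^3/3 - s^2/6 + 37*s/6 + 3

Working:
Step 1: collapse the loop (P1 forward, P2 return); result (-6*s - 6)/(2*s^2 + 14*s + 3)
Step 2: apply the feedback formula to [P1/(1+P1*P2)], P3; result (-18*s^3 - 12*s^2 - 6*s - 12)/(6*s^4 + 40*s^3 - s^2 + 37*s + 18)
T(s) is the step-2 result (common factors already cancelled). Leading coefficient of the denominator: 6. Divide through by 6 for the monic polynomial.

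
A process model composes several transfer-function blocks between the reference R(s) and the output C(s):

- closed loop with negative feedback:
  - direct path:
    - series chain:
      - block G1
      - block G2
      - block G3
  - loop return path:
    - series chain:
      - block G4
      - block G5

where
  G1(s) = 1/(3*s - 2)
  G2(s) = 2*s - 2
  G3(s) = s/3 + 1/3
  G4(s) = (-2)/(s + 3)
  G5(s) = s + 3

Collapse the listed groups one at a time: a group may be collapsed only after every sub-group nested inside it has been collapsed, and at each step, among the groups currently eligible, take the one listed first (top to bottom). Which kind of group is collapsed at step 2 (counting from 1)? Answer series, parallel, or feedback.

Step 1. multiply G1, G2, G3 (series)
Step 2. reduce the series chain G4, G5
Step 3. feedback reduction of (G1*G2*G3), (G4*G5)
Step 2: series.

Answer: series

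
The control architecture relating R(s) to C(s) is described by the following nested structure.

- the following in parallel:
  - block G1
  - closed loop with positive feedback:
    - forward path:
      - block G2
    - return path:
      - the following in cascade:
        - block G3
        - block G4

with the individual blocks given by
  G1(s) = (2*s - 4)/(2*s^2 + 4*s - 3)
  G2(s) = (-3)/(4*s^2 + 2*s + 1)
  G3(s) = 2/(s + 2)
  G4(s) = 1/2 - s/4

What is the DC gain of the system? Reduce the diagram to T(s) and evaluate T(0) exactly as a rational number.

Step 1: reduce the series chain G3, G4 -> (2 - s)/(2*s + 4)
Step 2: close the feedback loop around G2, (G3*G4) -> (-6*s - 12)/(8*s^3 + 20*s^2 + 7*s + 10)
Step 3: parallel reduction of G1, [G2/(1-G2*(G3*G4))] -> (16*s^4 - 4*s^3 - 114*s^2 - 38*s - 4)/(16*s^5 + 72*s^4 + 70*s^3 - 12*s^2 + 19*s - 30)
That last expression is T(s); at s = 0 only the constant terms survive, so T(0) = -4/(-30) = 2/15.

Hence the answer: 2/15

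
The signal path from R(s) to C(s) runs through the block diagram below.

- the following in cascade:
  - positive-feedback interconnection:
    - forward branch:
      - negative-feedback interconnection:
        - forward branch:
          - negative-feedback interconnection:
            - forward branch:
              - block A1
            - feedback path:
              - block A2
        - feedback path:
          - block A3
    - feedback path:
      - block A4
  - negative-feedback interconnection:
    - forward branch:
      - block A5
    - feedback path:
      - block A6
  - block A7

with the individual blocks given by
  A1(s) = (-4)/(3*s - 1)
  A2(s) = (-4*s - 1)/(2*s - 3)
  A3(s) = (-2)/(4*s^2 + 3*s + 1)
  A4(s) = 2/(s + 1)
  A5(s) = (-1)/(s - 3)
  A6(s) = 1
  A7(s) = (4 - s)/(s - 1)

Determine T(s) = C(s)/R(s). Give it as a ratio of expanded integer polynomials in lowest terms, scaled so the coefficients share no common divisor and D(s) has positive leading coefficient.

(1) reduce the feedback loop with forward A1 and return A2 gives (12 - 8*s)/(6*s^2 + 5*s + 7)
(2) reduce the feedback loop with forward [A1/(1+A1*A2)] and return A3 gives (-32*s^3 + 24*s^2 + 28*s + 12)/(24*s^4 + 38*s^3 + 49*s^2 + 42*s - 17)
(3) collapse the loop ([[A1/(1+A1*A2)]/(1+[A1/(1+A1*A2)]*A3)] forward, A4 return) gives (-32*s^4 - 8*s^3 + 52*s^2 + 40*s + 12)/(24*s^5 + 62*s^4 + 151*s^3 + 43*s^2 - 31*s - 41)
(4) close the feedback loop around A5, A6 gives (-1)/(s - 4)
(5) series reduction of [[[A1/(1+A1*A2)]/(1+[A1/(1+A1*A2)]*A3)]/(1-[[A1/(1+A1*A2)]/(1+[A1/(1+A1*A2)]*A3)]*A4)], [A5/(1+A5*A6)], A7: this yields T(s), and no further normalization is needed

Answer: (-32*s^4 - 8*s^3 + 52*s^2 + 40*s + 12)/(24*s^6 + 38*s^5 + 89*s^4 - 108*s^3 - 74*s^2 - 10*s + 41)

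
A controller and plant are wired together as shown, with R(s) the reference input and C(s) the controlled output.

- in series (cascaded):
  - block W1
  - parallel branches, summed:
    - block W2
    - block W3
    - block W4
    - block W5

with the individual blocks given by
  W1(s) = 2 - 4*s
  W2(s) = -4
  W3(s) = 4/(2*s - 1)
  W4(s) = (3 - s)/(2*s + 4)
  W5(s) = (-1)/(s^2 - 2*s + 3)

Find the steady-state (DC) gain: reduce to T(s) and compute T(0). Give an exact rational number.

Step 1: add W2, W3, W4, W5 (parallel) = (-18*s^4 + 27*s^3 - 11*s^2 - 91*s + 91)/(4*s^4 - 2*s^3 - 4*s^2 + 26*s - 12)
Step 2: cascade W1, (W2+W3+W4+W5) = (18*s^4 - 27*s^3 + 11*s^2 + 91*s - 91)/(s^3 - s + 6)
Step 2 gives the overall T(s). Then T(0) = -91/6.

Therefore the answer is -91/6.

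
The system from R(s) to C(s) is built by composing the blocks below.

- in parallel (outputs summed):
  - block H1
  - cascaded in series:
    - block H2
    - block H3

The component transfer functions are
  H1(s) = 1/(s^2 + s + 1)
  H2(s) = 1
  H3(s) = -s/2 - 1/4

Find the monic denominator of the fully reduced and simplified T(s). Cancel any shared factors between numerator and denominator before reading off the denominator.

Step 1 - multiply H2, H3 (series) gives -s/2 - 1/4
Step 2 - reduce the parallel group H1, (H2*H3) gives (-2*s^3 - 3*s^2 - 3*s + 3)/(4*s^2 + 4*s + 4)
T(s) is the step-2 result (common factors already cancelled). Leading coefficient of the denominator: 4. Divide through by 4 for the monic polynomial.

Final answer: s^2 + s + 1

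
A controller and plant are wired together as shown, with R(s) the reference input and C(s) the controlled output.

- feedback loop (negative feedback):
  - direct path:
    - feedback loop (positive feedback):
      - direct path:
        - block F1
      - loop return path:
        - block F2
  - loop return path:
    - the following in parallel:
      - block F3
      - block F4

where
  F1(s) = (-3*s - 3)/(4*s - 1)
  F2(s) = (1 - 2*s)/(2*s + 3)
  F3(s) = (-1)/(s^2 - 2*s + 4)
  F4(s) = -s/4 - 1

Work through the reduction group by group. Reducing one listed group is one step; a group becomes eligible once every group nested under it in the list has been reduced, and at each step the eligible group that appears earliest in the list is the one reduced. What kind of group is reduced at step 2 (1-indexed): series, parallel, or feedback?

Step 1 - reduce the feedback loop with forward F1 and return F2
Step 2 - parallel reduction of F3, F4
Step 3 - reduce the feedback loop with forward [F1/(1-F1*F2)] and return (F3+F4)
At step 2 the group reduced is parallel.

Final answer: parallel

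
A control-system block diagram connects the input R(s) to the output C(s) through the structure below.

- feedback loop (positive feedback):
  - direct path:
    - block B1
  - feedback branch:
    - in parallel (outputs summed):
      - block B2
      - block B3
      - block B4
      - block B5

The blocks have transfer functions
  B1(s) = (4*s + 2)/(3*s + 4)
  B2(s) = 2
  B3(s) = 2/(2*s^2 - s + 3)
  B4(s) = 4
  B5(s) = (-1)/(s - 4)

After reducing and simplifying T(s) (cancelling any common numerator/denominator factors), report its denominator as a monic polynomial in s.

1. reduce the parallel group B2, B3, B4, B5 gives (12*s^3 - 56*s^2 + 45*s - 83)/(2*s^3 - 9*s^2 + 7*s - 12)
2. feedback reduction of B1, (B2+B3+B4+B5) gives (-8*s^4 + 32*s^3 - 10*s^2 + 34*s + 24)/(42*s^4 - 181*s^3 + 83*s^2 - 234*s - 118)
No further cancellation is possible in the step-2 result, so that is T(s). Its denominator becomes monic after dividing by the leading coefficient 42.

Answer: s^4 - 181*s^3/42 + 83*s^2/42 - 39*s/7 - 59/21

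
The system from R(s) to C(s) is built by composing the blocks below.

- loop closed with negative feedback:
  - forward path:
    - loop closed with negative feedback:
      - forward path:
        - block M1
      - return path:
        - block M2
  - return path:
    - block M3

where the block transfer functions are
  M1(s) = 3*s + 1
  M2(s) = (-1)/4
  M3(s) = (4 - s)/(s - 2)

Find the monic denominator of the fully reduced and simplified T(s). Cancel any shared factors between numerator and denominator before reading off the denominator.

[1] feedback reduction of M1, M2 -> (-12*s - 4)/(3*s - 3)
[2] collapse the loop ([M1/(1+M1*M2)] forward, M3 return) -> (-12*s^2 + 20*s + 8)/(15*s^2 - 53*s - 10)
That last expression is T(s), already simplified. Scaling its denominator by 1/15 (the reciprocal of the leading coefficient) yields the monic denominator.

Final answer: s^2 - 53*s/15 - 2/3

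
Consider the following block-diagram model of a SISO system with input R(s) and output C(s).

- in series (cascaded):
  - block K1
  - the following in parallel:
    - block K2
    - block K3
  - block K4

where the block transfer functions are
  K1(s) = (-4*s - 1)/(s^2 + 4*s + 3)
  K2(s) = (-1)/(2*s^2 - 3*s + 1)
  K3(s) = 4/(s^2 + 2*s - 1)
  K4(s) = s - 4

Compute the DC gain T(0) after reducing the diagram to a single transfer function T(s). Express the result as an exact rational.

(1) combine K2, K3 in parallel; result (7*s^2 - 14*s + 5)/(2*s^4 + s^3 - 7*s^2 + 5*s - 1)
(2) cascade K1, (K2+K3), K4; result (-28*s^4 + 161*s^3 - 202*s^2 + 19*s + 20)/(2*s^6 + 9*s^5 + 3*s^4 - 20*s^3 - 2*s^2 + 11*s - 3)
The step-2 result is T(s). Setting s = 0: T(0) = 20/(-3) = -20/3.

Therefore the answer is -20/3.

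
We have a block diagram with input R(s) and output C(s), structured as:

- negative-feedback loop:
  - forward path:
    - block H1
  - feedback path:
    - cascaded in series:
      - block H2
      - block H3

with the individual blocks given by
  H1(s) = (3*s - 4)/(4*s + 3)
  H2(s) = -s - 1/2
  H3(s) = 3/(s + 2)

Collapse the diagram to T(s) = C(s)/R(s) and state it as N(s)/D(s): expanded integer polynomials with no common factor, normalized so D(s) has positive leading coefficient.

Step 1. series reduction of H2, H3 -> (-6*s - 3)/(2*s + 4)
Step 2. reduce the feedback loop with forward H1 and return (H2*H3) - this is the overall T(s), already in the required normalized form

Final answer: (-6*s^2 - 4*s + 16)/(10*s^2 - 37*s - 24)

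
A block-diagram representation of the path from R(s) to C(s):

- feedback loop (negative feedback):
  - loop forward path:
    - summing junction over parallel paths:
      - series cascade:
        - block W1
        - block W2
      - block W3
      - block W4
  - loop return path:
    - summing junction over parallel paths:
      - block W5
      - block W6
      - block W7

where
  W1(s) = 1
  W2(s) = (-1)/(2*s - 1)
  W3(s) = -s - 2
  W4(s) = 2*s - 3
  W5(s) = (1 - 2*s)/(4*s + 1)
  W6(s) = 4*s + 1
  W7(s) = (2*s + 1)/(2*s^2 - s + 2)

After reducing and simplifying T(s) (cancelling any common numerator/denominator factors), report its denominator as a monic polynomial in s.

(1) series reduction of W1, W2; result (-1)/(2*s - 1)
(2) add (W1*W2), W3, W4 (parallel); result (2*s^2 - 11*s + 4)/(2*s - 1)
(3) reduce the parallel group W5, W6, W7; result (32*s^4 - 4*s^3 + 38*s^2 + 16*s + 5)/(8*s^3 - 2*s^2 + 7*s + 2)
(4) close the feedback loop around ((W1*W2)+W3+W4), (W5+W6+W7); result (16*s^5 - 92*s^4 + 68*s^3 - 81*s^2 + 6*s + 8)/(64*s^6 - 360*s^5 + 264*s^4 - 414*s^3 + 2*s^2 + 6*s + 18)
That last expression is T(s), already simplified. Scaling its denominator by 1/64 (the reciprocal of the leading coefficient) yields the monic denominator.

Hence the answer: s^6 - 45*s^5/8 + 33*s^4/8 - 207*s^3/32 + s^2/32 + 3*s/32 + 9/32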